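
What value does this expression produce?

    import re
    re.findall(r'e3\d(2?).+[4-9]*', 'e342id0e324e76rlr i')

['2']

This matches the literal 'e3', then a digit; then optionally a literal '2' (captured); then one or more of any character, then zero or more of a character in [4-9].
Walking the string: at [0:19] match 'e342id0e324e76rlr i', group 1 = '2'.
`findall` collects group 1 from the one match (1 total).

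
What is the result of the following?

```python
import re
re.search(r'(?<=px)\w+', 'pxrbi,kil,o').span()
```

(2, 5)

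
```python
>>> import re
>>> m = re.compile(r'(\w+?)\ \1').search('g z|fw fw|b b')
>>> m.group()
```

`\1` has to match the exact text group 1 already captured.
`search` walks the string left to right and returns the first match it finds.
The match spans [4:9] → 'fw fw'.
Captured: group 1 = 'fw'.

'fw fw'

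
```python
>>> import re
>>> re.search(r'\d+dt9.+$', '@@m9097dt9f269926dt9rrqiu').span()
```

(3, 25)

The match spans [3:25] → '9097dt9f269926dt9rrqiu'.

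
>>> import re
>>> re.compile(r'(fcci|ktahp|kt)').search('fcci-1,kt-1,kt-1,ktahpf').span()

(0, 4)

The match spans [0:4] → 'fcci'.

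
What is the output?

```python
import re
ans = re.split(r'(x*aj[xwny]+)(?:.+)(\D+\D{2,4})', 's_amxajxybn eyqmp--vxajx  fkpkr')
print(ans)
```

Because the pattern has a capturing group, `split` also inserts each captured text between the pieces.

['s_am', 'xajxy', 'pkr', '']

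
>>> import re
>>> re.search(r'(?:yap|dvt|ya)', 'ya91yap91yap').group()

'ya'

Unlike `match`, `search` isn't anchored — it looks for the pattern anywhere in the string.
The match spans [0:2] → 'ya'.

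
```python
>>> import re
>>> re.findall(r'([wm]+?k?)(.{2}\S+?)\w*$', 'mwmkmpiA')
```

[('m', 'wmk')]

This matches one or more of one of [wm] (lazy), then optionally the literal 'k' (captured); then exactly 2 of any character, then one or more of a non-whitespace character (lazy) (captured); then zero or more of a word character; then anchored at the end.
Lazy quantifiers expand one character at a time until the remainder of the pattern can match.
Matches: at [0:8] match 'mwmkmpiA', groups = ('m', 'wmk').
`findall` packs the 2 group values into a tuple for every match.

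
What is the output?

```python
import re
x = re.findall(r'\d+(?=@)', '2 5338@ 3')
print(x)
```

['5338']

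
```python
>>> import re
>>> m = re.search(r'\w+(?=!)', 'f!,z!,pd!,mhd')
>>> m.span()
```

The lookaround is zero-width — it requires the adjacent text to match without consuming it, so the asserted text isn't part of the match.
The match spans [0:1] → 'f'.

(0, 1)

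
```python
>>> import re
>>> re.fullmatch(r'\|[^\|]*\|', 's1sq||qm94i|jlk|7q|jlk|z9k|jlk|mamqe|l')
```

`re.fullmatch` is like wrapping the pattern in `^…$` (in single-line mode).
Here the pattern can't cover the whole string, so the call returns None.

None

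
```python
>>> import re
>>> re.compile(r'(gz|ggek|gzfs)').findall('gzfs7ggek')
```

Alternation isn't longest-match — the leftmost alternative that fits at this position is chosen.
Walking the string: at [0:2] match 'gz', group 1 = 'gz'; at [5:9] match 'ggek', group 1 = 'ggek'.
One capturing group, so `findall` returns just the captured substring from each match — 2 in all.

['gz', 'ggek']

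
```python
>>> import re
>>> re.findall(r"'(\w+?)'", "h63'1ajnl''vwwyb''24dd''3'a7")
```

Walking the string: at [3:10] match "'1ajnl'", group 1 = '1ajnl'; at [10:17] match "'vwwyb'", group 1 = 'vwwyb'; at [17:23] match "'24dd'", group 1 = '24dd'; at [23:26] match "'3'", group 1 = '3'.
With a single group, `findall` returns only what that group captured — 4 items.

['1ajnl', 'vwwyb', '24dd', '3']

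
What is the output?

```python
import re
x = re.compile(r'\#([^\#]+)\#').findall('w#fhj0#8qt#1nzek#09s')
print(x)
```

['fhj0', '1nzek']

`findall` collects group 1 from each match (2 total).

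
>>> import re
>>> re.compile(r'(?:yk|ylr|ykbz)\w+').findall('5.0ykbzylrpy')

['ykbzylrpy']

Matches: at [3:12] → 'ykbzylrpy'.
Since nothing is captured, `findall` lists the 1 matched substring directly.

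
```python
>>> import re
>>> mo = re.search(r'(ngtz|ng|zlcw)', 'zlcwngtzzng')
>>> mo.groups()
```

The match spans [0:4] → 'zlcw'.
Captured: group 1 = 'zlcw'.

('zlcw',)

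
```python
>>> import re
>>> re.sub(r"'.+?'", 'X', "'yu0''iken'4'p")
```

"XX4'p"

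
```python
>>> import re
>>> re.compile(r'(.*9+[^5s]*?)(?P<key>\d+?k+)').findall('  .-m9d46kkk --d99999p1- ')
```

The pattern matches zero or more of any character, then one or more of the literal '9', then zero or more of any character except [5s] (lazy) (captured); then one or more of a digit (lazy), then one or more of a literal 'k' (captured as 'key').
Walking the string: at [0:12] match '  .-m9d46kkk', groups = ('  .-m9d', '46kkk').
2 groups means the one result is a tuple of 2 captured strings — 1 here.

[('  .-m9d', '46kkk')]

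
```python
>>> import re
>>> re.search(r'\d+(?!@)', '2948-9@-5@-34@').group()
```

'2948'

A negative assertion filters positions out without eating any characters.
Unlike `match`, `search` isn't anchored — it looks for the pattern anywhere in the string.
The match spans [0:4] → '2948'.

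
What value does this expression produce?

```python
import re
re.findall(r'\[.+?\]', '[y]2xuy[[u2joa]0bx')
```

Lazy quantifiers expand one character at a time until the remainder of the pattern can match.
Since nothing is captured, `findall` lists the 2 matched substrings directly.

['[y]', '[[u2joa]']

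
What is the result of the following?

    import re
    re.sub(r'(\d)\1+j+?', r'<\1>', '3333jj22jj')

'<3>j<2>j'

A backreference is literal: `\1` must see the identical characters the first group matched.
Matches: at [0:5] → '3333j'; at [6:9] → '22j'.
Each match is replaced using the text its own group 1 captured.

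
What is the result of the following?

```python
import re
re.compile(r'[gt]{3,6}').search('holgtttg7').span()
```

The pattern matches 3 to 6 of one of [gt].
`search` walks the string left to right and returns the first match it finds.
The match spans [3:8] → 'gtttg'.

(3, 8)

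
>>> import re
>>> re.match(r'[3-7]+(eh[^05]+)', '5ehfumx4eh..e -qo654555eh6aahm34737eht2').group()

Pattern: one or more of a character in [3-7]; then the literal 'eh', then one or more of any character except [05] (captured).
`match` is anchored at position 0; if the pattern doesn't fit there, it returns None.
The match spans [0:18] → '5ehfumx4eh..e -qo6'.
Captured: group 1 = 'ehfumx4eh..e -qo6'.

'5ehfumx4eh..e -qo6'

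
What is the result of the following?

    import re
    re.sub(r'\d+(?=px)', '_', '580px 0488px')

'_px _px'

The positive lookaround only admits positions where the adjacent text matches; those characters stay outside the span.
Matches: at [0:3] → '580'; at [6:10] → '0488'.
Each match is replaced by '_'.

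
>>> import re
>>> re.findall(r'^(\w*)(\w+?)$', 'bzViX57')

Pattern: anchored at the start of the string; then zero or more of a word character (captured); then one or more of a word character (lazy) (captured); then anchored at the end.
Scanning left to right: at [0:7] match 'bzViX57', groups = ('bzViX5', '7').
With 2 capturing groups, `findall` returns a 2-tuple per match.

[('bzViX5', '7')]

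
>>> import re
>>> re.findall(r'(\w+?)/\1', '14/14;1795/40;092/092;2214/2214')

['14', '092', '2214']

After group 1 captures some text, `\1` only succeeds where that same text appears again.
Matches: at [0:5] match '14/14', group 1 = '14'; at [14:21] match '092/092', group 1 = '092'; at [22:31] match '2214/2214', group 1 = '2214'.
Because there's exactly one group, `findall` drops the full match and keeps group 1 from each hit.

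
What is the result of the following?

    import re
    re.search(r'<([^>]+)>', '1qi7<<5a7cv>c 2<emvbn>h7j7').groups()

('<5a7cv',)

`re.search` scans for the first position where the pattern succeeds.
The match spans [4:12] → '<<5a7cv>'.
Captured: group 1 = '<5a7cv'.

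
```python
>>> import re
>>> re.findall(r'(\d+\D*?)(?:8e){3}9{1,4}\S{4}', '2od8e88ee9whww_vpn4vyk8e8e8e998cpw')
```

['4vyk']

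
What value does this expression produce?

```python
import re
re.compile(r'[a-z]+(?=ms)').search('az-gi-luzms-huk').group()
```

'luz'

The lookaround is zero-width — it requires the adjacent text to match without consuming it, so the asserted text isn't part of the match.
`re.search` scans for the first position where the pattern succeeds.
The match spans [6:9] → 'luz'.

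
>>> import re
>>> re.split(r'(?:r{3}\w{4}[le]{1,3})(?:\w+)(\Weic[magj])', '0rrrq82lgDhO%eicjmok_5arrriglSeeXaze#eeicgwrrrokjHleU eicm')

['0rrrq82lgDhO%eicjmok_5arrriglSeeXaze#eeicgw', ' eicm', '']

The group in the pattern means `split` returns the separators' captures alongside the pieces.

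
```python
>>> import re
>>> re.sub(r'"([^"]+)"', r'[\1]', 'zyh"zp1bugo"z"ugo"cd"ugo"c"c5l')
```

'zyh[zp1bugo]z[ugo]cd[ugo]c"c5l'

Matches: at [3:12] → '"zp1bugo"'; at [13:18] → '"ugo"'; at [20:25] → '"ugo"'.
The replacement refers to a captured group, so each match is rewritten using its own captured text.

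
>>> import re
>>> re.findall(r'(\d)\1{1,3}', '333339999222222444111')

['3', '9', '2', '2', '4', '1']

A backreference is literal: `\1` must see the identical characters the first group matched.
`findall` collects group 1 from each match (6 total).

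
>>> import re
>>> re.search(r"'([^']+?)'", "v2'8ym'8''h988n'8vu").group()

"'8ym'"

The match spans [2:7] → "'8ym'".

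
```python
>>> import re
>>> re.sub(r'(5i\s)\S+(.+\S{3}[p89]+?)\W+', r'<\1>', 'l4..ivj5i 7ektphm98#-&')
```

'l4..ivj<5i >'

Pattern: the literal '5i', then whitespace (captured); then one or more of a non-whitespace character; then one or more of any character, then exactly 3 of a non-whitespace character, then one or more of one of [p89] (lazy) (captured); then one or more of a non-word character.
The replacement refers to a captured group, so each match is rewritten using its own captured text.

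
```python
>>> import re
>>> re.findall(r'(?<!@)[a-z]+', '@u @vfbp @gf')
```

['fbp', 'f']

Because the assertion is negative and zero-width, positions next to the forbidden text are skipped.
Walking the string: at [5:8] → 'fbp'; at [11:12] → 'f'.
`findall` yields the raw match text (2 of them) because the pattern has no groups.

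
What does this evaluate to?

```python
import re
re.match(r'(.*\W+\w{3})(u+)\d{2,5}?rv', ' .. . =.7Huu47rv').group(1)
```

' .. . =.7Hu'

The match spans [0:16] → ' .. . =.7Huu47rv'.
Captured: group 1 = ' .. . =.7Hu', group 2 = 'u'.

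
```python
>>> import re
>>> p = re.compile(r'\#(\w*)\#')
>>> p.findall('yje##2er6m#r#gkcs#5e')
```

['', 'r']

`findall` collects group 1 from each match (2 total).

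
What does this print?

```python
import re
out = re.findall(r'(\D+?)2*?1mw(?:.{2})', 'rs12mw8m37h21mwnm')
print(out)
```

Pattern: one or more of a non-digit (lazy) (captured); then zero or more of a literal '2' (lazy), then a literal '1', then the literal 'mw'; then exactly 2 of any character (non-capturing group).
Walking the string: at [10:17] match 'h21mwnm', group 1 = 'h'.
`findall` collects group 1 from the one match (1 total).

['h']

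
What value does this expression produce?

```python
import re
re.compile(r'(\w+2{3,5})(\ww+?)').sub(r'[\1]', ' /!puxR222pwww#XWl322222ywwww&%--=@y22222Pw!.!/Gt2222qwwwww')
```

' /![puxR222]ww#[XWl322222]www&%--=@[y22222]!.!/[Gt2222]wwww'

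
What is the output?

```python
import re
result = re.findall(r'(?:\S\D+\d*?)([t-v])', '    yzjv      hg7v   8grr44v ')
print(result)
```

['v', 'v']

One capturing group, so `findall` returns just the captured substring from each match — 2 in all.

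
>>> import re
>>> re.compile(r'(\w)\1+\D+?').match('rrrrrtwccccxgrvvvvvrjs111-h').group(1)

`\1` has to match the exact text group 1 already captured.
`re.match` only tries the pattern at the start of the string.
The match spans [0:6] → 'rrrrrt'.
Captured: group 1 = 'r'.

'r'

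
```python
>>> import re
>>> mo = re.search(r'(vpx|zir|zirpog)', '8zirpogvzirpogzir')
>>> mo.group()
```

Alternation tries branches left to right and keeps the first one that lets the overall match succeed at that position.
Unlike `match`, `search` isn't anchored — it looks for the pattern anywhere in the string.
The match spans [1:4] → 'zir'.
Captured: group 1 = 'zir'.

'zir'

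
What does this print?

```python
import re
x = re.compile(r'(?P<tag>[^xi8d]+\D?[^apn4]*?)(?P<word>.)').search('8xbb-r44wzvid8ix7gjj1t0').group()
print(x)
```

bb-r44wzvid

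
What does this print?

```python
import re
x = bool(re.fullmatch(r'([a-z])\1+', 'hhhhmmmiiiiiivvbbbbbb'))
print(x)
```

`\1` is not a pattern — it's the concrete string captured by group 1, re-applied verbatim.
For `fullmatch`, every character of the input must be accounted for by the pattern.
Here the string isn't matched end-to-end, so the call returns None, and `bool(None)` is False.

False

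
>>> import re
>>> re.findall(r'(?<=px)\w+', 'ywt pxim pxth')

The lookaround is zero-width — it requires the adjacent text to match without consuming it, so the asserted text isn't part of the match.
`findall` yields the raw match text (2 of them) because the pattern has no groups.

['im', 'th']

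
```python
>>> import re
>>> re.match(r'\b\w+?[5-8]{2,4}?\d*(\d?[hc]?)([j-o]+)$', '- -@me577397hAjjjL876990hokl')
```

None

This matches a word boundary (`\b`, zero-width); then one or more of a word character (lazy); then 2 to 4 of a character in [5-8] (lazy), then zero or more of a digit; then optionally a digit, then optionally one of [hc] (captured); then one or more of a character in [j-o] (captured); then anchored at the end.
`match` is anchored at position 0; if the pattern doesn't fit there, it returns None.
Here position 0 doesn't satisfy it, so the call returns None.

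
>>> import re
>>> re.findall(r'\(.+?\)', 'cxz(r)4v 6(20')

['(r)']

With no groups in the pattern, `findall` gives back each whole match — 1 here.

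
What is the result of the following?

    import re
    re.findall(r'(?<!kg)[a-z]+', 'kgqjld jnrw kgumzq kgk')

['kgqjld', 'jnrw', 'kgumzq', 'kgk']

The negative lookahead/lookbehind blocks any match where the forbidden context is present.
Walking the string: at [0:6] → 'kgqjld'; at [7:11] → 'jnrw'; at [12:18] → 'kgumzq'; at [19:22] → 'kgk'.
`findall` yields the raw match text (4 of them) because the pattern has no groups.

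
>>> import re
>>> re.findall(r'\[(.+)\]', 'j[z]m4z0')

Walking the string: at [1:4] match '[z]', group 1 = 'z'.
Because there's exactly one group, `findall` drops the full match and keeps group 1 from the one hit.

['z']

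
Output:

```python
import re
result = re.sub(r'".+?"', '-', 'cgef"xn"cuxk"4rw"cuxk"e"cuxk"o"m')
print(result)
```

cgef-cuxk-cuxk-cuxk-m

A non-greedy quantifier consumes as few characters as it can — just enough that the remainder of the pattern still matches from where it stops; whatever follows it matches normally.
`sub` substitutes '-' at each match site.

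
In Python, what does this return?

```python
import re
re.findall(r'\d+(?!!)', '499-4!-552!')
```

['499', '55']

The negative lookaround is zero-width — it rules out positions where the adjacent text would match, without consuming anything.
Walking the string: at [0:3] → '499'; at [7:9] → '55'.
No capturing groups, so `findall` returns the 2 full match strings.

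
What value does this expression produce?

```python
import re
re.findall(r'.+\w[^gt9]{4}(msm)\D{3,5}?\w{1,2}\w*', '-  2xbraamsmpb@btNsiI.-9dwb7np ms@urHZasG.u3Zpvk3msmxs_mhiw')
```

['msm']

The pattern matches one or more of any character; then a word character, then exactly 4 of any character except [gt9]; then the literal 'm', then the literal 'sm' (captured); then 3 to 5 of a non-digit (lazy), then 1 to 2 of a word character, then zero or more of a word character.
Scanning left to right: at [0:59] match '-  2xbraamsmpb@btNsiI.-9dwb7np ms@urHZasG.u3Zpvk3msmxs_mhiw', group 1 = 'msm'.
With a single group, `findall` returns only what that group captured — 1 item.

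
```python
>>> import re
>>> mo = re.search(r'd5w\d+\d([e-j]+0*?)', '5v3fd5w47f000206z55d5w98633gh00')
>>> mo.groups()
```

('f',)

The pattern matches the literal 'd5w', then one or more of a digit, then a digit; then one or more of a character in [e-j], then zero or more of a literal '0' (lazy) (captured).
Lazy quantifiers expand one character at a time until the remainder of the pattern can match.
Unlike `match`, `search` isn't anchored — it looks for the pattern anywhere in the string.
The match spans [4:10] → 'd5w47f'.
Captured: group 1 = 'f'.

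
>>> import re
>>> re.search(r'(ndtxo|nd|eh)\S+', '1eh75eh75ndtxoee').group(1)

'eh'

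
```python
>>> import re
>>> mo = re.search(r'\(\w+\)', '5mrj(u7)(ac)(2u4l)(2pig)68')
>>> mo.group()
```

`re.search` scans for the first position where the pattern succeeds.
The match spans [4:8] → '(u7)'.

'(u7)'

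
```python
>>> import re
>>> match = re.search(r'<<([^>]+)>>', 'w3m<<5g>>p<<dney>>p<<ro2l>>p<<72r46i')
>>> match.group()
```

'<<5g>>'

The match spans [3:9] → '<<5g>>'.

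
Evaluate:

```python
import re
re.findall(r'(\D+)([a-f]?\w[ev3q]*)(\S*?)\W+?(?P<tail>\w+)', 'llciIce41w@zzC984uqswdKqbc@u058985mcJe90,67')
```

This matches one or more of a non-digit (captured); then optionally a character in [a-f], then a word character, then zero or more of one of [ev3q] (captured); then zero or more of a non-whitespace character (lazy) (captured); then one or more of a non-word character (lazy); then one or more of a word character (captured as 'tail').
A non-greedy quantifier consumes as few characters as it can — just enough that the remainder of the pattern still matches from where it stops; whatever follows it matches normally.
Walking the string: at [0:26] match 'llciIce41w@zzC984uqswdKqbc', groups = ('llciIce', '4', '1w', 'zzC984uqswdKqbc'); at [26:43] match '@u058985mcJe90,67', groups = ('@u', '0', '58985mcJe90', '67').
4 groups means each result is a tuple of 4 captured strings — 2 here.

[('llciIce', '4', '1w', 'zzC984uqswdKqbc'), ('@u', '0', '58985mcJe90', '67')]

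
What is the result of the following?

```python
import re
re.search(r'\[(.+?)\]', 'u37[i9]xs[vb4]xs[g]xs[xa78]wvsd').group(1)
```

'i9'

A `+?`/`*?`/`{m,n}?` starts at its minimum and grows only as far as needed for what follows to match.
`re.search` tries every starting position until one works.
The match spans [3:7] → '[i9]'.
Captured: group 1 = 'i9'.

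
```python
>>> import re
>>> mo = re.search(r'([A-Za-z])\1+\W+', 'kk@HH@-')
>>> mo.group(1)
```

'k'

The match spans [0:3] → 'kk@'.
Captured: group 1 = 'k'.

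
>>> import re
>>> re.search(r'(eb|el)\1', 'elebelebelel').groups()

`\1` is not a pattern — it's the concrete string captured by group 1, re-applied verbatim.
`search` walks the string left to right and returns the first match it finds.
The match spans [8:12] → 'elel'.
Captured: group 1 = 'el'.

('el',)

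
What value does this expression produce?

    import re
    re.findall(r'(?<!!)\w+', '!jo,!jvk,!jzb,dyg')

A negative assertion filters positions out without eating any characters.
Scanning left to right: at [2:3] → 'o'; at [6:8] → 'vk'; at [11:13] → 'zb'; at [14:17] → 'dyg'.
No capturing groups, so `findall` returns the 4 full match strings.

['o', 'vk', 'zb', 'dyg']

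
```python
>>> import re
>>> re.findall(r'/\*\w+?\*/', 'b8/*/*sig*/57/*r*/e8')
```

['/*sig*/', '/*r*/']

Since nothing is captured, `findall` lists the 2 matched substrings directly.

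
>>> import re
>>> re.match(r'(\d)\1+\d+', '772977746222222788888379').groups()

The backreference `\1` re-matches whatever the first group consumed, character for character.
With `match`, the pattern is implicitly anchored at the beginning.
The match spans [0:24] → '772977746222222788888379'.
Captured: group 1 = '7'.

('7',)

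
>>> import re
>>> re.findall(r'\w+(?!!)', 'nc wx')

['nc', 'wx']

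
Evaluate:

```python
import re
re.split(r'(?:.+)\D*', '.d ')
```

['', '']

Pattern: one or more of any character (non-capturing group); then zero or more of a non-digit.
Matches to split on: at [0:3] → '.d '.
Each match becomes a cut point; 2 segments remain.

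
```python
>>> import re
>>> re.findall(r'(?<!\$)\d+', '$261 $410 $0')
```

['61', '10']

A negative assertion filters positions out without eating any characters.
Scanning left to right: at [2:4] → '61'; at [7:9] → '10'.
With no groups in the pattern, `findall` gives back each whole match — 2 here.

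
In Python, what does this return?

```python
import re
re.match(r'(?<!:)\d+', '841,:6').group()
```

'841'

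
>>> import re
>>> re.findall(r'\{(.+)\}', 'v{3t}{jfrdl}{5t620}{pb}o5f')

['3t}{jfrdl}{5t620}{pb']

Matches: at [1:23] match '{3t}{jfrdl}{5t620}{pb}', group 1 = '3t}{jfrdl}{5t620}{pb'.
With a single group, `findall` returns only what that group captured — 1 item.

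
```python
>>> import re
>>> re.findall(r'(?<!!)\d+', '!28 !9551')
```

['8', '551']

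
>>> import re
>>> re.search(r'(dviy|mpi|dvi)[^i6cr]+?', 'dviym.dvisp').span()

Alternation isn't longest-match — the leftmost alternative that fits at this position is chosen.
The match spans [0:5] → 'dviym'.

(0, 5)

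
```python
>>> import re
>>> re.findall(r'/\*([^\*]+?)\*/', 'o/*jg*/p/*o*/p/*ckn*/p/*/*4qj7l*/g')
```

`findall` collects group 1 from each match (4 total).

['jg', 'o', 'ckn', '4qj7l']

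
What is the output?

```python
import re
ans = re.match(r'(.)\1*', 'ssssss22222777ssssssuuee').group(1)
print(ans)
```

The match spans [0:6] → 'ssssss'.
Captured: group 1 = 's'.

s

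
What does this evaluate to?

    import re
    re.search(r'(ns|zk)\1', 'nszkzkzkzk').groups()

('zk',)

After group 1 captures some text, `\1` only succeeds where that same text appears again.
`re.search` tries every starting position until one works.
The match spans [2:6] → 'zkzk'.
Captured: group 1 = 'zk'.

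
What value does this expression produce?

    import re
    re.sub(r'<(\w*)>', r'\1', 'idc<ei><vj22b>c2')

'idceivj22bc2'

The replacement refers to a captured group, so each match is rewritten using its own captured text.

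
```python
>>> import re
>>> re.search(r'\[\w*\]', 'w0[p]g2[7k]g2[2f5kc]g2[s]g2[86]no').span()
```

(2, 5)

`search` walks the string left to right and returns the first match it finds.
The match spans [2:5] → '[p]'.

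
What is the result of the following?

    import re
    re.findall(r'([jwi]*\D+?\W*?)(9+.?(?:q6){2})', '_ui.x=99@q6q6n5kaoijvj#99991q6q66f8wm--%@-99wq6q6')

This matches zero or more of one of [jwi], then one or more of a non-digit (lazy), then zero or more of a non-word character (lazy) (captured); then one or more of the literal '9', then optionally any character, then the literal 'q6' repeated 2 times (captured).
`findall` packs the 2 group values into a tuple for every match.

[('_ui.x=', '99@q6q6'), ('kaoijvj#', '99991q6q6'), ('wm--%@-', '99wq6q6')]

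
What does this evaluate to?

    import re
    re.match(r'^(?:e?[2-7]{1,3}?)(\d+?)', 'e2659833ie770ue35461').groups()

('6',)

This matches anchored at the start of the string; then optionally a literal 'e', then 1 to 3 of a character in [2-7] (lazy) (non-capturing group); then one or more of a digit (lazy) (captured).
With the lazy modifier that quantifier settles for the fewest repetitions that let the rest of the pattern succeed (the atoms after it are unaffected and can still be greedy).
`re.match` only tries the pattern at the start of the string.
The match spans [0:3] → 'e26'.
Captured: group 1 = '6'.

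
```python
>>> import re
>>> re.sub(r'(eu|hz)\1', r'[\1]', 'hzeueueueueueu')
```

'hz[eu][eu][eu]'

`\1` is not a pattern — it's the concrete string captured by group 1, re-applied verbatim.
The replacement refers to a captured group, so each match is rewritten using its own captured text.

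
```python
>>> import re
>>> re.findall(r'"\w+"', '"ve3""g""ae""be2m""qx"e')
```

Since nothing is captured, `findall` lists the 5 matched substrings directly.

['"ve3"', '"g"', '"ae"', '"be2m"', '"qx"']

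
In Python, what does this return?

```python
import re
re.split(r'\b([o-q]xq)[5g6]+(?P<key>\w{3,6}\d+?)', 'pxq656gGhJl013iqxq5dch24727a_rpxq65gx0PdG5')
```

['', 'pxq', 'GhJl013', 'iqxq5dch24727a_rpxq65gx0PdG5']

This matches a word boundary (`\b`, zero-width); then a character in [o-q], then the literal 'xq' (captured); then one or more of one of [5g6]; then 3 to 6 of a word character, then one or more of a digit (lazy) (captured as 'key').
Matches to split on: at [0:14] → 'pxq656gGhJl013'.
With a capturing group present, the delimiter's captured portion is kept in the result list.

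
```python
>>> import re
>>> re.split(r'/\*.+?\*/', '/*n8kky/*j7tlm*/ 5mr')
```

['', ' 5mr']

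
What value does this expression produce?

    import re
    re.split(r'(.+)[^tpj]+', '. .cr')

['', '. .c', '']

Because the pattern has a capturing group, `split` also inserts each captured text between the pieces.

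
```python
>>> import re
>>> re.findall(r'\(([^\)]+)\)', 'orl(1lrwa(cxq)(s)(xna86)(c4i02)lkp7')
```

Walking the string: at [3:14] match '(1lrwa(cxq)', group 1 = '1lrwa(cxq'; at [14:17] match '(s)', group 1 = 's'; at [17:24] match '(xna86)', group 1 = 'xna86'; at [24:31] match '(c4i02)', group 1 = 'c4i02'.
Because there's exactly one group, `findall` drops the full match and keeps group 1 from each hit.

['1lrwa(cxq', 's', 'xna86', 'c4i02']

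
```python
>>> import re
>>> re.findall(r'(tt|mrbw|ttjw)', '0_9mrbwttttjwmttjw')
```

Alternation tries branches left to right and keeps the first one that lets the overall match succeed at that position.
Scanning left to right: at [3:7] match 'mrbw', group 1 = 'mrbw'; at [7:9] match 'tt', group 1 = 'tt'; at [9:11] match 'tt', group 1 = 'tt'; at [14:16] match 'tt', group 1 = 'tt'.
One capturing group, so `findall` returns just the captured substring from each match — 4 in all.

['mrbw', 'tt', 'tt', 'tt']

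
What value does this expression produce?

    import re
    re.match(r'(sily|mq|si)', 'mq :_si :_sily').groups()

('mq',)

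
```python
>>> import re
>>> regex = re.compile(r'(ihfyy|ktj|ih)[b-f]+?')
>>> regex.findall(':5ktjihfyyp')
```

['ih']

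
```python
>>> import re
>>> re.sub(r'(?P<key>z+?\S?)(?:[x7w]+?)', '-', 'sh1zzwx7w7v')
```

'sh1-x7w7v'

The `?` after the quantifier makes it lazy — it takes as little as possible before letting the rest of the pattern try.
`sub` substitutes '-' at each match site.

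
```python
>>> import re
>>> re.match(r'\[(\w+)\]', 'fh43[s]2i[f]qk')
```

None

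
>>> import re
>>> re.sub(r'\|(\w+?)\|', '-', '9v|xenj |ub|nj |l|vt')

'9v|xenj -nj -vt'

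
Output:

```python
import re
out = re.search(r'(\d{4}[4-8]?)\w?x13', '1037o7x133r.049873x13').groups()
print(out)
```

The match spans [12:21] → '049873x13'.
Captured: group 1 = '04987'.

('04987',)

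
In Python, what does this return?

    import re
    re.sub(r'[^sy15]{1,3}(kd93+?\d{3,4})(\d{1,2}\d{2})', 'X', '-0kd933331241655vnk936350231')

'X55vnk936350231'

The pattern matches 1 to 3 of any character except [sy15]; then the literal 'kd9', then one or more of the literal '3' (lazy), then 3 to 4 of a digit (captured); then 1 to 2 of a digit, then exactly 2 of a digit (captured).
A non-greedy quantifier consumes as few characters as it can — just enough that the remainder of the pattern still matches from where it stops; whatever follows it matches normally.
Matches: at [0:14] → '-0kd9333312416'.
Every occurrence is swapped for 'X'.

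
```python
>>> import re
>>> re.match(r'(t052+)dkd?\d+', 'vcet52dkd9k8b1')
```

Pattern: the literal 't05', then one or more of the literal '2' (captured); then the literal 'dk', then optionally the literal 'd'; then one or more of a digit.
`re.match` won't scan ahead — the pattern has to work from the very first character.
Here position 0 doesn't satisfy it, so the call returns None.

None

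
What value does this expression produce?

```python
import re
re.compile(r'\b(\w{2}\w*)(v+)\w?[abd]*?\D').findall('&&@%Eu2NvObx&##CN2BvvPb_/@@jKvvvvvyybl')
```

The pattern matches a word boundary (`\b`, zero-width); then exactly 2 of a word character, then zero or more of a word character (captured); then one or more of a literal 'v' (captured); then optionally a word character, then zero or more of one of [abd] (lazy), then a non-digit.
With 2 capturing groups, `findall` returns a 2-tuple per match.

[('Eu2N', 'v'), ('CN2Bv', 'v'), ('jKvvvv', 'v')]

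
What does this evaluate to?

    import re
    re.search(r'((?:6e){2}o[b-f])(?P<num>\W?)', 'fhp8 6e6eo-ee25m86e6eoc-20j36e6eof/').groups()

The pattern matches the literal '6e' repeated 2 times, then a literal 'o', then a character in [b-f] (captured); then optionally a non-word character (captured as 'num').
`re.search` scans for the first position where the pattern succeeds.
The match spans [17:24] → '6e6eoc-'.
Captured: group 1 = '6e6eoc', group 2 = '-'.

('6e6eoc', '-')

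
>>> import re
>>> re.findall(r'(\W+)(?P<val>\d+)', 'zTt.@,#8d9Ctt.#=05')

[('.@,#', '8'), ('.#=', '05')]

This matches one or more of a non-word character (captured); then one or more of a digit (captured as 'val').
Multiple groups make `findall` return tuples — one 2-tuple for each match.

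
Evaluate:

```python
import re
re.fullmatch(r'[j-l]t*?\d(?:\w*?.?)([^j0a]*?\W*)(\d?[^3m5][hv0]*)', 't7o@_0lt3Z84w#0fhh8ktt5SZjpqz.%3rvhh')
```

`fullmatch` succeeds only if the pattern covers the string from start to end.
Here the string isn't matched end-to-end, so the call returns None.

None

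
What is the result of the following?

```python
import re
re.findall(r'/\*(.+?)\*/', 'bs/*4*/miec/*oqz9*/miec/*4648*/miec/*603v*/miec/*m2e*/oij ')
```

['4', 'oqz9', '4648', '603v', 'm2e']

Scanning left to right: at [2:7] match '/*4*/', group 1 = '4'; at [11:19] match '/*oqz9*/', group 1 = 'oqz9'; at [23:31] match '/*4648*/', group 1 = '4648'; at [35:43] match '/*603v*/', group 1 = '603v'; at [47:54] match '/*m2e*/', group 1 = 'm2e'.
With a single group, `findall` returns only what that group captured — 5 items.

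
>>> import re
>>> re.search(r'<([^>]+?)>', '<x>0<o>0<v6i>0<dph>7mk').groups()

The match spans [0:3] → '<x>'.
Captured: group 1 = 'x'.

('x',)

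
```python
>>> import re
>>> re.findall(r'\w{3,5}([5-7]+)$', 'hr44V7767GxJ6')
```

The pattern matches 3 to 5 of a word character; then one or more of a character in [5-7] (captured); then anchored at the end.
Scanning left to right: at [7:13] match '67GxJ6', group 1 = '6'.
With a single group, `findall` returns only what that group captured — 1 item.

['6']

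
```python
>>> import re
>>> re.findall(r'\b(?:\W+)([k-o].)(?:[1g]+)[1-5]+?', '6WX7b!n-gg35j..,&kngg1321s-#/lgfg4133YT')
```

['n-', 'kn']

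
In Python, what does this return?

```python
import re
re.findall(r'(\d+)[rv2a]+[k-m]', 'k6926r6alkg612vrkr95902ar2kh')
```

['6', '612', '95902']

Pattern: one or more of a digit (captured); then one or more of one of [rv2a], then a character in [k-m].
Matches: at [6:9] match '6al', group 1 = '6'; at [11:17] match '612vrk', group 1 = '612'; at [18:27] match '95902ar2k', group 1 = '95902'.
`findall` collects group 1 from each match (3 total).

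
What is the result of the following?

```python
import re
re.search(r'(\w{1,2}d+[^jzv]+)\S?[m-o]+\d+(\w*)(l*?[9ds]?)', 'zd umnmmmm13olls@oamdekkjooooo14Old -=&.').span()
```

(0, 35)

The match spans [0:35] → 'zd umnmmmm13olls@oamdekkjooooo14Old'.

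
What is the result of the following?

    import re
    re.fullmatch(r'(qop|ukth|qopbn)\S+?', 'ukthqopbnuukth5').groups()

`re.fullmatch` is like wrapping the pattern in `^…$` (in single-line mode).
The match spans [0:15] → 'ukthqopbnuukth5'.
Captured: group 1 = 'ukth'.

('ukth',)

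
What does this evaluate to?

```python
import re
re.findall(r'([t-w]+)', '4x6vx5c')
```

['v']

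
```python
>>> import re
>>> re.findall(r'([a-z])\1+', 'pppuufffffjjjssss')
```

A backreference is literal: `\1` must see the identical characters the first group matched.
Walking the string: at [0:3] match 'ppp', group 1 = 'p'; at [3:5] match 'uu', group 1 = 'u'; at [5:10] match 'fffff', group 1 = 'f'; at [10:13] match 'jjj', group 1 = 'j'; at [13:17] match 'ssss', group 1 = 's'.
`findall` collects group 1 from each match (5 total).

['p', 'u', 'f', 'j', 's']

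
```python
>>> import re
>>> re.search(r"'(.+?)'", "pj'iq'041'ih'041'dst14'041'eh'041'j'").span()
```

The match spans [2:6] → "'iq'".

(2, 6)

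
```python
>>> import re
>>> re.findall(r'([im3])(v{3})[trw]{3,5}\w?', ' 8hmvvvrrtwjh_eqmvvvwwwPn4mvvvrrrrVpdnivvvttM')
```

[('m', 'vvv'), ('m', 'vvv'), ('m', 'vvv')]

Multiple groups make `findall` return tuples — one 2-tuple for each match.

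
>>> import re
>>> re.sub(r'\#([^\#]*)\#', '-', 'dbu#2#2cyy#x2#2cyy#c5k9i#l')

Matches: at [3:6] → '#2#'; at [10:14] → '#x2#'; at [18:25] → '#c5k9i#'.
Every occurrence is swapped for '-'.

'dbu-2cyy-2cyy-l'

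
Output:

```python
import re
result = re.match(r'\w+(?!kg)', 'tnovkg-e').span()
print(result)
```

(0, 6)

`re.match` won't scan ahead — the pattern has to work from the very first character.
The match spans [0:6] → 'tnovkg'.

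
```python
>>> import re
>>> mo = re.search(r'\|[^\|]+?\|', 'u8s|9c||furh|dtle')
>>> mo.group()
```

The match spans [3:7] → '|9c|'.

'|9c|'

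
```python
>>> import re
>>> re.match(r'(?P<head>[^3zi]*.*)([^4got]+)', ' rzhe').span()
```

Pattern: zero or more of any character except [3zi], then zero or more of any character (captured as 'head'); then one or more of any character except [4got] (captured).
`re.match` won't scan ahead — the pattern has to work from the very first character.
The match spans [0:5] → ' rzhe'.
Captured: group 1 = ' rzh', group 2 = 'e'.

(0, 5)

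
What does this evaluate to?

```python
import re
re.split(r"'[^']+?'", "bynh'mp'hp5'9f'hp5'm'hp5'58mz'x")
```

['bynh', 'hp5', 'hp5', 'hp5', 'x']

Splitting on the pattern gives 5 pieces.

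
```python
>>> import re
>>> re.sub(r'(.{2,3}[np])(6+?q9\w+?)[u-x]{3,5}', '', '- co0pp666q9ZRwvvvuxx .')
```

'- cxx .'

This matches 2 to 3 of any character, then one of [np] (captured); then one or more of the literal '6' (lazy), then the literal 'q9', then one or more of a word character (lazy) (captured); then 3 to 5 of a character in [u-x].
A non-greedy quantifier consumes as few characters as it can — just enough that the remainder of the pattern still matches from where it stops; whatever follows it matches normally.
Matches: at [3:19] → 'o0pp666q9ZRwvvvu'.
Every occurrence is swapped for ''.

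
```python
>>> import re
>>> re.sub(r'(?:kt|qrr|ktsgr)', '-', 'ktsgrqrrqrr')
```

The regex engine tests alternatives in the order written; an earlier branch that matches wins even if a later one would match more.
Matches: at [0:2] → 'kt'; at [5:8] → 'qrr'; at [8:11] → 'qrr'.
Each match is replaced by '-'.

'-sgr--'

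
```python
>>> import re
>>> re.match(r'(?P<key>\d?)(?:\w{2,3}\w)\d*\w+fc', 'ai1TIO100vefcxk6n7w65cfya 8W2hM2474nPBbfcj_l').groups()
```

('',)

The match spans [0:13] → 'ai1TIO100vefc'.
Captured: group 1 = ''.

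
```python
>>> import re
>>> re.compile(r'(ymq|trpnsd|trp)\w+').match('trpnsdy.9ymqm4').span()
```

With `match`, the pattern is implicitly anchored at the beginning.
The match spans [0:7] → 'trpnsdy'.

(0, 7)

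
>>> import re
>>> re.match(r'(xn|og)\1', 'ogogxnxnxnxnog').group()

With `match`, the pattern is implicitly anchored at the beginning.
The match spans [0:4] → 'ogog'.

'ogog'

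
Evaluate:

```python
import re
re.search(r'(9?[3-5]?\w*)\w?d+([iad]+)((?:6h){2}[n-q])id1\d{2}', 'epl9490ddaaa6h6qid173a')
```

None

The pattern matches optionally a literal '9', then optionally a character in [3-5], then zero or more of a word character (captured); then optionally a word character, then one or more of the literal 'd'; then one or more of one of [iad] (captured); then the literal '6h' repeated 2 times, then a character in [n-q] (captured); then the literal 'id1', then exactly 2 of a digit.
Unlike `match`, `search` isn't anchored — it looks for the pattern anywhere in the string.
Here nothing in the string fits, so the call returns None.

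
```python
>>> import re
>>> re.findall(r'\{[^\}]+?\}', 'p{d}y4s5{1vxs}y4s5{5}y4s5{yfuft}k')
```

['{d}', '{1vxs}', '{5}', '{yfuft}']

Scanning left to right: at [1:4] → '{d}'; at [8:14] → '{1vxs}'; at [18:21] → '{5}'; at [25:32] → '{yfuft}'.
With no groups in the pattern, `findall` gives back each whole match — 4 here.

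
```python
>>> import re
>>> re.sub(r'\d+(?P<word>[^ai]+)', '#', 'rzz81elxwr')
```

'rzz#'

Pattern: one or more of a digit; then one or more of any character except [ai] (captured as 'word').
Matches: at [3:10] → '81elxwr'.
Each match is replaced by '#'.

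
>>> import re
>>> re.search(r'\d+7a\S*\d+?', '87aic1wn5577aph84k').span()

(0, 17)

Pattern: one or more of a digit; then the literal '7a', then zero or more of a non-whitespace character, then one or more of a digit (lazy).
Unlike `match`, `search` isn't anchored — it looks for the pattern anywhere in the string.
The match spans [0:17] → '87aic1wn5577aph84'.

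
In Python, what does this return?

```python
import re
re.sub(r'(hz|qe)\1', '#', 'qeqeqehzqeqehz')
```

'#qehz#hz'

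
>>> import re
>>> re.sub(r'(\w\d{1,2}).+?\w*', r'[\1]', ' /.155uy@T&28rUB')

' /.[155]@T&[28]'

This matches a word character, then 1 to 2 of a digit (captured); then one or more of any character (lazy), then zero or more of a word character.
The `?` after the quantifier makes it lazy — it takes as little as possible before letting the rest of the pattern try.
Matches: at [3:8] → '155uy'; at [11:16] → '28rUB'.
Each match is replaced using the text its own group 1 captured.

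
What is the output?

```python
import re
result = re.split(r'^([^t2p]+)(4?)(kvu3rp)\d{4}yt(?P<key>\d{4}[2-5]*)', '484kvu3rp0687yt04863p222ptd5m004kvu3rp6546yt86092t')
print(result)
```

['', '484', '', 'kvu3rp', '04863', 'p222ptd5m004kvu3rp6546yt86092t']

The pattern matches anchored at the start of the string; then one or more of any character except [t2p] (captured); then optionally a literal '4' (captured); then the literal 'kvu', then the literal '3rp' (captured); then exactly 4 of a digit, then the literal 'yt'; then exactly 4 of a digit, then zero or more of a character in [2-5] (captured as 'key').
Matches to split on: at [0:20] → '484kvu3rp0687yt04863'.
With a capturing group present, the delimiter's captured portion is kept in the result list.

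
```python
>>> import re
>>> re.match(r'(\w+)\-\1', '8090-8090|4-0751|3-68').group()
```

'8090-8090'

A backreference is literal: `\1` must see the identical characters the first group matched.
`re.match` only tries the pattern at the start of the string.
The match spans [0:9] → '8090-8090'.
Captured: group 1 = '8090'.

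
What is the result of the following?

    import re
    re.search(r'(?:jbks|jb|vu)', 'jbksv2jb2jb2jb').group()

Branches in `(...|...)` are attempted left-to-right; the first branch that allows the whole pattern to succeed is taken.
`re.search` scans for the first position where the pattern succeeds.
The match spans [0:4] → 'jbks'.

'jbks'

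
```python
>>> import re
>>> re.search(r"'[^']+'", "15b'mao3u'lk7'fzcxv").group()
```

"'mao3u'"

Unlike `match`, `search` isn't anchored — it looks for the pattern anywhere in the string.
The match spans [3:10] → "'mao3u'".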